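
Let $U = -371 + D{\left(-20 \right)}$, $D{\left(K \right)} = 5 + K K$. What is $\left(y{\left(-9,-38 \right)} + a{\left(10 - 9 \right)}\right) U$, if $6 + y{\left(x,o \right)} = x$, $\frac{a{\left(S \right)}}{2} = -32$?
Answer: $-2686$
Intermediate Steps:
$D{\left(K \right)} = 5 + K^{2}$
$a{\left(S \right)} = -64$ ($a{\left(S \right)} = 2 \left(-32\right) = -64$)
$U = 34$ ($U = -371 + \left(5 + \left(-20\right)^{2}\right) = -371 + \left(5 + 400\right) = -371 + 405 = 34$)
$y{\left(x,o \right)} = -6 + x$
$\left(y{\left(-9,-38 \right)} + a{\left(10 - 9 \right)}\right) U = \left(\left(-6 - 9\right) - 64\right) 34 = \left(-15 - 64\right) 34 = \left(-79\right) 34 = -2686$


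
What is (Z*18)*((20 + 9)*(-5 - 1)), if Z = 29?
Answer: -90828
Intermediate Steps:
(Z*18)*((20 + 9)*(-5 - 1)) = (29*18)*((20 + 9)*(-5 - 1)) = 522*(29*(-6)) = 522*(-174) = -90828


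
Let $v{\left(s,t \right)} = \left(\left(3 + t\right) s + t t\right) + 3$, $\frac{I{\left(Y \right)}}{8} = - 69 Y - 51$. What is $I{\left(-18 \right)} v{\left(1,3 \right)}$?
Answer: $171504$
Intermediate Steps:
$I{\left(Y \right)} = -408 - 552 Y$ ($I{\left(Y \right)} = 8 \left(- 69 Y - 51\right) = 8 \left(-51 - 69 Y\right) = -408 - 552 Y$)
$v{\left(s,t \right)} = 3 + t^{2} + s \left(3 + t\right)$ ($v{\left(s,t \right)} = \left(s \left(3 + t\right) + t^{2}\right) + 3 = \left(t^{2} + s \left(3 + t\right)\right) + 3 = 3 + t^{2} + s \left(3 + t\right)$)
$I{\left(-18 \right)} v{\left(1,3 \right)} = \left(-408 - -9936\right) \left(3 + 3^{2} + 3 \cdot 1 + 1 \cdot 3\right) = \left(-408 + 9936\right) \left(3 + 9 + 3 + 3\right) = 9528 \cdot 18 = 171504$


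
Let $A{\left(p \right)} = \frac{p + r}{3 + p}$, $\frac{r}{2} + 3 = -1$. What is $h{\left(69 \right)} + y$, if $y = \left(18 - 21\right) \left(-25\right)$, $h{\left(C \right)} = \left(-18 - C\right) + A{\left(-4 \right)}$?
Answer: $0$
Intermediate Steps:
$r = -8$ ($r = -6 + 2 \left(-1\right) = -6 - 2 = -8$)
$A{\left(p \right)} = \frac{-8 + p}{3 + p}$ ($A{\left(p \right)} = \frac{p - 8}{3 + p} = \frac{-8 + p}{3 + p}$)
$h{\left(C \right)} = -6 - C$ ($h{\left(C \right)} = \left(-18 - C\right) + \frac{-8 - 4}{3 - 4} = \left(-18 - C\right) + \frac{1}{-1} \left(-12\right) = \left(-18 - C\right) - -12 = \left(-18 - C\right) + 12 = -6 - C$)
$y = 75$ ($y = \left(-3\right) \left(-25\right) = 75$)
$h{\left(69 \right)} + y = \left(-6 - 69\right) + 75 = -75 + 75 = 0$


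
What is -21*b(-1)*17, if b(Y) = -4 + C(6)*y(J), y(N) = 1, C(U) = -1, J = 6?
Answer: 1785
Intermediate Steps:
b(Y) = -5 (b(Y) = -4 - 1*1 = -4 - 1 = -5)
-21*b(-1)*17 = -21*(-5)*17 = 105*17 = 1785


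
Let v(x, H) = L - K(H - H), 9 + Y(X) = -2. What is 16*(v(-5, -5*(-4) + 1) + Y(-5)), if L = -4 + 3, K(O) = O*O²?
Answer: -192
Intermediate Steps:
K(O) = O³
L = -1
Y(X) = -11 (Y(X) = -9 - 2 = -11)
v(x, H) = -1 (v(x, H) = -1 - (H - H)³ = -1 - 1*0³ = -1 - 1*0 = -1 + 0 = -1)
16*(v(-5, -5*(-4) + 1) + Y(-5)) = 16*(-1 - 11) = 16*(-12) = -192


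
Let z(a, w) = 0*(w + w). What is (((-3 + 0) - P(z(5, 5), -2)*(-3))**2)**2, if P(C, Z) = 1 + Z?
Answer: 1296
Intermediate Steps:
z(a, w) = 0 (z(a, w) = 0*(2*w) = 0)
(((-3 + 0) - P(z(5, 5), -2)*(-3))**2)**2 = (((-3 + 0) - (1 - 2)*(-3))**2)**2 = ((-3 - 1*(-1)*(-3))**2)**2 = ((-3 + 1*(-3))**2)**2 = ((-3 - 3)**2)**2 = ((-6)**2)**2 = 36**2 = 1296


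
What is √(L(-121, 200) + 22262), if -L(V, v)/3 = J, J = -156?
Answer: √22730 ≈ 150.76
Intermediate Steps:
L(V, v) = 468 (L(V, v) = -3*(-156) = 468)
√(L(-121, 200) + 22262) = √(468 + 22262) = √22730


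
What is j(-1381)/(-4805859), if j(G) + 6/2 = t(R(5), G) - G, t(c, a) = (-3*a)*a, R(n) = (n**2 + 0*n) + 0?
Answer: 5720105/4805859 ≈ 1.1902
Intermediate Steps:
R(n) = n**2 (R(n) = (n**2 + 0) + 0 = n**2 + 0 = n**2)
t(c, a) = -3*a**2
j(G) = -3 - G - 3*G**2 (j(G) = -3 + (-3*G**2 - G) = -3 + (-G - 3*G**2) = -3 - G - 3*G**2)
j(-1381)/(-4805859) = (-3 - 1*(-1381) - 3*(-1381)**2)/(-4805859) = (-3 + 1381 - 3*1907161)*(-1/4805859) = (-3 + 1381 - 5721483)*(-1/4805859) = -5720105*(-1/4805859) = 5720105/4805859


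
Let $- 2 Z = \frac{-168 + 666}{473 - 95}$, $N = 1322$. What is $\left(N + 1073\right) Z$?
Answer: $- \frac{198785}{126} \approx -1577.7$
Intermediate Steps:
$Z = - \frac{83}{126}$ ($Z = - \frac{\left(-168 + 666\right) \frac{1}{473 - 95}}{2} = - \frac{498 \cdot \frac{1}{378}}{2} = \left(- \frac{1}{2}\right) \frac{83}{63} = - \frac{83}{126} \approx -0.65873$)
$\left(N + 1073\right) Z = \left(1322 + 1073\right) \left(- \frac{83}{126}\right) = 2395 \left(- \frac{83}{126}\right) = - \frac{198785}{126}$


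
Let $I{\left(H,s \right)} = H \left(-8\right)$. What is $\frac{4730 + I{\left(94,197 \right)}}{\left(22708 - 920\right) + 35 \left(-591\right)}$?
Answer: $\frac{3978}{1103} \approx 3.6065$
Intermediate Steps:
$I{\left(H,s \right)} = - 8 H$
$\frac{4730 + I{\left(94,197 \right)}}{\left(22708 - 920\right) + 35 \left(-591\right)} = \frac{4730 - 752}{\left(22708 - 920\right) + 35 \left(-591\right)} = \frac{4730 - 752}{21788 - 20685} = \frac{3978}{1103}$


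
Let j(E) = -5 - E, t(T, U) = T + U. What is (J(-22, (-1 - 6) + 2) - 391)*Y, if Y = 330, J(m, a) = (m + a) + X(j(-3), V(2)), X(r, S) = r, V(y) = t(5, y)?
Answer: -138600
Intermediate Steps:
V(y) = 5 + y
J(m, a) = -2 + a + m (J(m, a) = (m + a) + (-5 - 1*(-3)) = (a + m) + (-5 + 3) = (a + m) - 2 = -2 + a + m)
(J(-22, (-1 - 6) + 2) - 391)*Y = ((-2 + ((-1 - 6) + 2) - 22) - 391)*330 = ((-2 + (-7 + 2) - 22) - 391)*330 = ((-2 - 5 - 22) - 391)*330 = (-29 - 391)*330 = -420*330 = -138600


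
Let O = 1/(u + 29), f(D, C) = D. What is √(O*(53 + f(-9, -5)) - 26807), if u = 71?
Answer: 2*I*√167541/5 ≈ 163.73*I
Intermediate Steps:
O = 1/100 (O = 1/(71 + 29) = 1/100 ≈ 0.010000)
√(O*(53 + f(-9, -5)) - 26807) = √((53 - 9)/100 - 26807) = √((1/100)*44 - 26807) = √(11/25 - 26807) = √(-670164/25) = 2*I*√167541/5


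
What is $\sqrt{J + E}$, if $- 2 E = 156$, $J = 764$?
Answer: $7 \sqrt{14} \approx 26.192$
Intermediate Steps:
$E = -78$ ($E = \left(- \frac{1}{2}\right) 156 = -78$)
$\sqrt{J + E} = \sqrt{764 - 78} = \sqrt{686} = 7 \sqrt{14}$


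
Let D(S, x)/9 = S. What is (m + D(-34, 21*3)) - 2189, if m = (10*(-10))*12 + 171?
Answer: -3524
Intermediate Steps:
D(S, x) = 9*S
m = -1029 (m = -100*12 + 171 = -1200 + 171 = -1029)
(m + D(-34, 21*3)) - 2189 = (-1029 + 9*(-34)) - 2189 = (-1029 - 306) - 2189 = -1335 - 2189 = -3524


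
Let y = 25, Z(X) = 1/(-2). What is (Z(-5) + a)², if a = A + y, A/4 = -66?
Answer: 229441/4 ≈ 57360.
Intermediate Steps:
A = -264 (A = 4*(-66) = -264)
Z(X) = -½
a = -239 (a = -264 + 25 = -239)
(Z(-5) + a)² = (-½ - 239)² = (-479/2)² = 229441/4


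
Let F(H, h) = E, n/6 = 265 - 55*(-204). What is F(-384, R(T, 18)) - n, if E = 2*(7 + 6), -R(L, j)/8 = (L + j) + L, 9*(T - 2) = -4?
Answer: -68884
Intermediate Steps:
T = 14/9 (T = 2 + (1/9)*(-4) = 2 - 4/9 = 14/9 ≈ 1.5556)
R(L, j) = -16*L - 8*j (R(L, j) = -8*((L + j) + L) = -8*(j + 2*L) = -16*L - 8*j)
n = 68910 (n = 6*(265 - 55*(-204)) = 6*(265 + 11220) = 6*11485 = 68910)
E = 26 (E = 2*13 = 26)
F(H, h) = 26
F(-384, R(T, 18)) - n = 26 - 1*68910 = 26 - 68910 = -68884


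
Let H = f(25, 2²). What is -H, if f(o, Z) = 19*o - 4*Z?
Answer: -459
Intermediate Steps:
f(o, Z) = -4*Z + 19*o
H = 459 (H = -4*2² + 19*25 = -4*4 + 475 = -16 + 475 = 459)
-H = -1*459 = -459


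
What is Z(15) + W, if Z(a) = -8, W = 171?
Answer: 163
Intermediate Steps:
Z(15) + W = -8 + 171 = 163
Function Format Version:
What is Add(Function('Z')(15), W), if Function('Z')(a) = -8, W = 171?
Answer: 163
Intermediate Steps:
Add(Function('Z')(15), W) = Add(-8, 171) = 163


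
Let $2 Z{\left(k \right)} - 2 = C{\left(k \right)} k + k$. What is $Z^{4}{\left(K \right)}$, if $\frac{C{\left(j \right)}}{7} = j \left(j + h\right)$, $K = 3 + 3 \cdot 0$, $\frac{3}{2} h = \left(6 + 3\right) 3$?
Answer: $194389282816$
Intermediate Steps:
$h = 18$ ($h = \frac{2 \left(6 + 3\right) 3}{3} = \frac{2 \cdot 9 \cdot 3}{3} = \frac{2}{3} \cdot 27 = 18$)
$K = 3$ ($K = 3 + 0 = 3$)
$C{\left(j \right)} = 7 j \left(18 + j\right)$ ($C{\left(j \right)} = 7 j \left(j + 18\right) = 7 j \left(18 + j\right)$)
$Z{\left(k \right)} = 1 + \frac{k}{2} + \frac{7 k^{2} \left(18 + k\right)}{2}$ ($Z{\left(k \right)} = 1 + \frac{7 k \left(18 + k\right) k + k}{2} = 1 + \frac{7 k^{2} \left(18 + k\right) + k}{2} = 1 + \frac{k + 7 k^{2} \left(18 + k\right)}{2} = 1 + \left(\frac{k}{2} + \frac{7 k^{2} \left(18 + k\right)}{2}\right) = 1 + \frac{k}{2} + \frac{7 k^{2} \left(18 + k\right)}{2}$)
$Z^{4}{\left(K \right)} = \left(1 + \frac{1}{2} \cdot 3 + \frac{7 \cdot 3^{2} \left(18 + 3\right)}{2}\right)^{4} = \left(1 + \frac{3}{2} + \frac{7}{2} \cdot 9 \cdot 21\right)^{4} = \left(1 + \frac{3}{2} + \frac{1323}{2}\right)^{4} = 664^{4} = 194389282816$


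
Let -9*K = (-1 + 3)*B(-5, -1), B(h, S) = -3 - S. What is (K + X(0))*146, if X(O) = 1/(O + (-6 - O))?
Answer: 365/9 ≈ 40.556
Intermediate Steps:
X(O) = -1/6 (X(O) = 1/(-6) = -1/6)
K = 4/9 (K = -(-1 + 3)*(-3 - 1*(-1))/9 = -2*(-3 + 1)/9 = -2*(-2)/9 = -1/9*(-4) = 4/9 ≈ 0.44444)
(K + X(0))*146 = (4/9 - 1/6)*146 = (5/18)*146 = 365/9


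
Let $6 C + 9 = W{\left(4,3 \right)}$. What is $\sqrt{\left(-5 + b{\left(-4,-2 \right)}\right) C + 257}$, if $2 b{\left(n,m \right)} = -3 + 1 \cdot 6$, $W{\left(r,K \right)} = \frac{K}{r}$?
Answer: $\frac{\sqrt{4189}}{4} \approx 16.181$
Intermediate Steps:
$C = - \frac{11}{8}$ ($C = - \frac{3}{2} + \frac{3 \cdot \frac{1}{4}}{6} = - \frac{3}{2} + \frac{1}{6} \cdot \frac{3}{4} = - \frac{3}{2} + \frac{1}{8} = - \frac{11}{8} \approx -1.375$)
$b{\left(n,m \right)} = \frac{3}{2}$ ($b{\left(n,m \right)} = \frac{-3 + 1 \cdot 6}{2} = \frac{-3 + 6}{2} = \frac{1}{2} \cdot 3 = \frac{3}{2}$)
$\sqrt{\left(-5 + b{\left(-4,-2 \right)}\right) C + 257} = \sqrt{\left(-5 + \frac{3}{2}\right) \left(- \frac{11}{8}\right) + 257} = \sqrt{\left(- \frac{7}{2}\right) \left(- \frac{11}{8}\right) + 257} = \sqrt{\frac{77}{16} + 257} = \sqrt{\frac{4189}{16}} = \frac{\sqrt{4189}}{4}$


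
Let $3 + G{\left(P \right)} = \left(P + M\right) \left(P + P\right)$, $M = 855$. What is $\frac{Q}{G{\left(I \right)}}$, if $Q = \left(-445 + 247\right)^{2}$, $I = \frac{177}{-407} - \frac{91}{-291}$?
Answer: $- \frac{549927169676676}{2972232804007} \approx -185.02$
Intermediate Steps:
$I = - \frac{14470}{118437}$ ($I = 177 \left(- \frac{1}{407}\right) - - \frac{91}{291} = - \frac{177}{407} + \frac{91}{291} = - \frac{14470}{118437} \approx -0.12217$)
$Q = 39204$ ($Q = \left(-198\right)^{2} = 39204$)
$G{\left(P \right)} = -3 + 2 P \left(855 + P\right)$ ($G{\left(P \right)} = -3 + \left(P + 855\right) \left(P + P\right) = -3 + \left(855 + P\right) 2 P = -3 + 2 P \left(855 + P\right)$)
$\frac{Q}{G{\left(I \right)}} = \frac{39204}{-3 + 2 \left(- \frac{14470}{118437}\right)^{2} + 1710 \left(- \frac{14470}{118437}\right)} = \frac{39204}{-3 + 2 \cdot \frac{209380900}{14027322969} - \frac{8247900}{39479}} = \frac{39204}{-3 + \frac{418761800}{14027322969} - \frac{8247900}{39479}} = \frac{39204}{- \frac{2972232804007}{14027322969}} = 39204 \left(- \frac{14027322969}{2972232804007}\right) = - \frac{549927169676676}{2972232804007}$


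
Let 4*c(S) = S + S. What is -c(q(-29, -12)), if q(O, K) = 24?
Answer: -12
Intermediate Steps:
c(S) = S/2 (c(S) = (S + S)/4 = (2*S)/4 = S/2)
-c(q(-29, -12)) = -24/2 = -1*12 = -12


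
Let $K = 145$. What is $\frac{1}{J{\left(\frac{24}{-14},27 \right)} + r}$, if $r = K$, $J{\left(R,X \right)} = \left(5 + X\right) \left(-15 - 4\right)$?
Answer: $- \frac{1}{463} \approx -0.0021598$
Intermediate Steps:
$J{\left(R,X \right)} = -95 - 19 X$ ($J{\left(R,X \right)} = \left(5 + X\right) \left(-19\right) = -95 - 19 X$)
$r = 145$
$\frac{1}{J{\left(\frac{24}{-14},27 \right)} + r} = \frac{1}{\left(-95 - 513\right) + 145} = \frac{1}{-608 + 145} = \frac{1}{-463} = - \frac{1}{463}$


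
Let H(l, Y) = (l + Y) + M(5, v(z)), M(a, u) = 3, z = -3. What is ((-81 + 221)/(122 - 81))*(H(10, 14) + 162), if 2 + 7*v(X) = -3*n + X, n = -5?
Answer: 26460/41 ≈ 645.37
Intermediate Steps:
v(X) = 13/7 + X/7 (v(X) = -2/7 + (-3*(-5) + X)/7 = -2/7 + (15 + X)/7 = -2/7 + (15/7 + X/7) = 13/7 + X/7)
H(l, Y) = 3 + Y + l (H(l, Y) = (l + Y) + 3 = (Y + l) + 3 = 3 + Y + l)
((-81 + 221)/(122 - 81))*(H(10, 14) + 162) = ((-81 + 221)/(122 - 81))*((3 + 14 + 10) + 162) = (140/41)*(27 + 162) = (140*(1/41))*189 = (140/41)*189 = 26460/41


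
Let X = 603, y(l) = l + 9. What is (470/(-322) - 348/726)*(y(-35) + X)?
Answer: -21795021/19481 ≈ -1118.8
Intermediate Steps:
y(l) = 9 + l
(470/(-322) - 348/726)*(y(-35) + X) = (470/(-322) - 348/726)*((9 - 35) + 603) = (470*(-1/322) - 348*1/726)*(-26 + 603) = (-235/161 - 58/121)*577 = -37773/19481*577 = -21795021/19481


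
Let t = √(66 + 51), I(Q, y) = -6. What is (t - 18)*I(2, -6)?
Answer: 108 - 18*√13 ≈ 43.100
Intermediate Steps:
t = 3*√13 (t = √117 = 3*√13 ≈ 10.817)
(t - 18)*I(2, -6) = (3*√13 - 18)*(-6) = (-18 + 3*√13)*(-6) = 108 - 18*√13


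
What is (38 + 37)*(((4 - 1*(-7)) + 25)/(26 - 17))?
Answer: 300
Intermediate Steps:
(38 + 37)*(((4 - 1*(-7)) + 25)/(26 - 17)) = 75*(((4 + 7) + 25)/9) = 75*((11 + 25)*(⅑)) = 75*(36*(⅑)) = 75*4 = 300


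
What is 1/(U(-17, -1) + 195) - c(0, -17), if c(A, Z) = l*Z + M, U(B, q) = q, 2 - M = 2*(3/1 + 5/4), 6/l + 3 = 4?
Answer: 10525/97 ≈ 108.51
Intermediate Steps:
l = 6 (l = 6/(-3 + 4) = 6/1 = 6*1 = 6)
M = -13/2 (M = 2 - 2*(3/1 + 5/4) = 2 - 2*(3*1 + 5*(1/4)) = 2 - 2*(3 + 5/4) = 2 - 2*17/4 = 2 - 1*17/2 = 2 - 17/2 = -13/2 ≈ -6.5000)
c(A, Z) = -13/2 + 6*Z (c(A, Z) = 6*Z - 13/2 = -13/2 + 6*Z)
1/(U(-17, -1) + 195) - c(0, -17) = 1/(-1 + 195) - (-13/2 + 6*(-17)) = 1/194 - (-13/2 - 102) = 1/194 - 1*(-217/2) = 1/194 + 217/2 = 10525/97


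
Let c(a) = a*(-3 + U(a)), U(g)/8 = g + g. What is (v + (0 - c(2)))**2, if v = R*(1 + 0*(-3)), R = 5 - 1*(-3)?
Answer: 2500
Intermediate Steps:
U(g) = 16*g (U(g) = 8*(g + g) = 8*(2*g) = 16*g)
R = 8 (R = 5 + 3 = 8)
c(a) = a*(-3 + 16*a)
v = 8 (v = 8*(1 + 0*(-3)) = 8*(1 + 0) = 8*1 = 8)
(v + (0 - c(2)))**2 = (8 + (0 - 2*(-3 + 16*2)))**2 = (8 + (0 - 2*(-3 + 32)))**2 = (8 + (0 - 2*29))**2 = (8 + (0 - 1*58))**2 = (8 + (0 - 58))**2 = (8 - 58)**2 = (-50)**2 = 2500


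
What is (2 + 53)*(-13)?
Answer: -715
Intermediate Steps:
(2 + 53)*(-13) = 55*(-13) = -715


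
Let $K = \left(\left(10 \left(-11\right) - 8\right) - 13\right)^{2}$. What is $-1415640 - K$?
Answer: $-1432801$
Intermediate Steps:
$K = 17161$ ($K = \left(\left(-110 - 8\right) - 13\right)^{2} = \left(-118 - 13\right)^{2} = \left(-131\right)^{2} = 17161$)
$-1415640 - K = -1415640 - 17161 = -1432801$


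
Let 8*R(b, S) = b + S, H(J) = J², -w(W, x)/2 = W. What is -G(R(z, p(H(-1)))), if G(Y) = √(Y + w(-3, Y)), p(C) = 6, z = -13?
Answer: -√82/4 ≈ -2.2638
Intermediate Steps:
w(W, x) = -2*W
R(b, S) = S/8 + b/8 (R(b, S) = (b + S)/8 = (S + b)/8 = S/8 + b/8)
G(Y) = √(6 + Y) (G(Y) = √(Y - 2*(-3)) = √(Y + 6) = √(6 + Y))
-G(R(z, p(H(-1)))) = -√(6 + ((⅛)*6 + (⅛)*(-13))) = -√(6 + (¾ - 13/8)) = -√(6 - 7/8) = -√(41/8) = -√82/4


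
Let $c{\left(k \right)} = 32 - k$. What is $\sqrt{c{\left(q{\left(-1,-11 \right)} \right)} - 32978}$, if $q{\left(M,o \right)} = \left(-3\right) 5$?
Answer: $3 i \sqrt{3659} \approx 181.47 i$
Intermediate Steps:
$q{\left(M,o \right)} = -15$
$\sqrt{c{\left(q{\left(-1,-11 \right)} \right)} - 32978} = \sqrt{\left(32 - -15\right) - 32978} = \sqrt{\left(32 + 15\right) - 32978} = \sqrt{47 - 32978} = \sqrt{-32931} = 3 i \sqrt{3659}$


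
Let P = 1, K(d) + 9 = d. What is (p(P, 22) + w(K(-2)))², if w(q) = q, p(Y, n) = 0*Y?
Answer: 121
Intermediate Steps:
K(d) = -9 + d
p(Y, n) = 0
(p(P, 22) + w(K(-2)))² = (0 + (-9 - 2))² = (0 - 11)² = (-11)² = 121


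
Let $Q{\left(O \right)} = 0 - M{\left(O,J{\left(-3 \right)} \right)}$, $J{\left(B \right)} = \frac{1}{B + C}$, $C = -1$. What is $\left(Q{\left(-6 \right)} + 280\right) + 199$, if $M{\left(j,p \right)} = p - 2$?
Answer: $\frac{1925}{4} \approx 481.25$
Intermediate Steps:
$J{\left(B \right)} = \frac{1}{-1 + B}$ ($J{\left(B \right)} = \frac{1}{B - 1} = \frac{1}{-1 + B}$)
$M{\left(j,p \right)} = -2 + p$
$Q{\left(O \right)} = \frac{9}{4}$ ($Q{\left(O \right)} = 0 - \left(-2 + \frac{1}{-1 - 3}\right) = 0 - \left(-2 + \frac{1}{-4}\right) = 0 - \left(-2 - \frac{1}{4}\right) = 0 - - \frac{9}{4} = 0 + \frac{9}{4} = \frac{9}{4}$)
$\left(Q{\left(-6 \right)} + 280\right) + 199 = \left(\frac{9}{4} + 280\right) + 199 = \frac{1129}{4} + 199 = \frac{1925}{4}$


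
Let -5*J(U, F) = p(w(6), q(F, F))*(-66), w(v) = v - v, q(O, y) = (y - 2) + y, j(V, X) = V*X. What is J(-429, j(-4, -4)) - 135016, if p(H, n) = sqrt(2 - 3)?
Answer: -135016 + 66*I/5 ≈ -1.3502e+5 + 13.2*I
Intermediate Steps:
q(O, y) = -2 + 2*y (q(O, y) = (-2 + y) + y = -2 + 2*y)
w(v) = 0
p(H, n) = I (p(H, n) = sqrt(-1) = I)
J(U, F) = 66*I/5 (J(U, F) = -I*(-66)/5 = -(-66)*I/5 = 66*I/5)
J(-429, j(-4, -4)) - 135016 = 66*I/5 - 135016 = -135016 + 66*I/5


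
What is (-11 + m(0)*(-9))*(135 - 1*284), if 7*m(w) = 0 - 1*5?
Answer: 4768/7 ≈ 681.14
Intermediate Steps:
m(w) = -5/7 (m(w) = (0 - 1*5)/7 = (0 - 5)/7 = (⅐)*(-5) = -5/7)
(-11 + m(0)*(-9))*(135 - 1*284) = (-11 - 5/7*(-9))*(135 - 1*284) = (-11 + 45/7)*(135 - 284) = -32/7*(-149) = 4768/7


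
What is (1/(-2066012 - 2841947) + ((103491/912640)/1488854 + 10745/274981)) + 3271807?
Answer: 857126390518450050763423813087/261973392770955402360320 ≈ 3.2718e+6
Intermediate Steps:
(1/(-2066012 - 2841947) + ((103491/912640)/1488854 + 10745/274981)) + 3271807 = (1/(-4907959) + ((103491*(1/912640))*(1/1488854) + 10745*(1/274981))) + 3271807 = (-1/4907959 + ((103491/912640)*(1/1488854) + 1535/39283)) + 3271807 = (-1/4907959 + (103491/1358787714560 + 1535/39283)) + 3271807 = (-1/4907959 + 2085743207286553/53377257791060480) + 3271807 = 10236688768633112314847/261973392770955402360320 + 3271807 = 857126390518450050763423813087/261973392770955402360320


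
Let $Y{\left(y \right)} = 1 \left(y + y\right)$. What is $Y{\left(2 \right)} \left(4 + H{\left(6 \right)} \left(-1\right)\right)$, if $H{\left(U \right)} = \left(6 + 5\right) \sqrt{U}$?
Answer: $16 - 44 \sqrt{6} \approx -91.778$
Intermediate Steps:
$H{\left(U \right)} = 11 \sqrt{U}$
$Y{\left(y \right)} = 2 y$ ($Y{\left(y \right)} = 1 \cdot 2 y = 2 y$)
$Y{\left(2 \right)} \left(4 + H{\left(6 \right)} \left(-1\right)\right) = 2 \cdot 2 \left(4 + 11 \sqrt{6} \left(-1\right)\right) = 4 \left(4 - 11 \sqrt{6}\right) = 16 - 44 \sqrt{6}$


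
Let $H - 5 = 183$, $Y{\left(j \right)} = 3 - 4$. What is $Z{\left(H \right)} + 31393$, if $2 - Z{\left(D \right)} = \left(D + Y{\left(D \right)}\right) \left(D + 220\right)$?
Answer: $-44901$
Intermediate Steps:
$Y{\left(j \right)} = -1$
$H = 188$ ($H = 5 + 183 = 188$)
$Z{\left(D \right)} = 2 - \left(-1 + D\right) \left(220 + D\right)$ ($Z{\left(D \right)} = 2 - \left(D - 1\right) \left(D + 220\right) = 2 - \left(-1 + D\right) \left(220 + D\right)$)
$Z{\left(H \right)} + 31393 = \left(222 - 188^{2} - 41172\right) + 31393 = \left(222 - 35344 - 41172\right) + 31393 = -76294 + 31393 = -44901$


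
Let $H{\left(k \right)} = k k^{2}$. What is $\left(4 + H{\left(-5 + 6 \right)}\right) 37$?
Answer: $185$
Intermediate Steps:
$H{\left(k \right)} = k^{3}$
$\left(4 + H{\left(-5 + 6 \right)}\right) 37 = \left(4 + \left(-5 + 6\right)^{3}\right) 37 = \left(4 + 1^{3}\right) 37 = \left(4 + 1\right) 37 = 5 \cdot 37 = 185$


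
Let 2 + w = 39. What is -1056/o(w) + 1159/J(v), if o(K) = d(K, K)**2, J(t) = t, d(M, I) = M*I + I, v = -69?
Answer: -572806447/34100421 ≈ -16.798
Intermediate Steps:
w = 37 (w = -2 + 39 = 37)
d(M, I) = I + I*M (d(M, I) = I*M + I = I + I*M)
o(K) = K**2*(1 + K)**2 (o(K) = (K*(1 + K))**2 = K**2*(1 + K)**2)
-1056/o(w) + 1159/J(v) = -1056*1/(1369*(1 + 37)**2) + 1159/(-69) = -1056/(1369*38**2) + 1159*(-1/69) = -1056/(1369*1444) - 1159/69 = -1056/1976836 - 1159/69 = -1056*1/1976836 - 1159/69 = -264/494209 - 1159/69 = -572806447/34100421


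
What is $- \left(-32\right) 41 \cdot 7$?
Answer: $9184$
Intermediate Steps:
$- \left(-32\right) 41 \cdot 7 = - \left(-1312\right) 7 = \left(-1\right) \left(-9184\right) = 9184$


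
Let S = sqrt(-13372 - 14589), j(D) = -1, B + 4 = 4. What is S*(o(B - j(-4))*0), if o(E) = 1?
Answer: 0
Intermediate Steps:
B = 0 (B = -4 + 4 = 0)
S = I*sqrt(27961) (S = sqrt(-27961) = I*sqrt(27961) ≈ 167.22*I)
S*(o(B - j(-4))*0) = (I*sqrt(27961))*(1*0) = (I*sqrt(27961))*0 = 0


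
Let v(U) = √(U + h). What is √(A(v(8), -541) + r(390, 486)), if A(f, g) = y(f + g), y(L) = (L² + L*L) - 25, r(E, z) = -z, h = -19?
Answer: √(584829 - 2164*I*√11) ≈ 764.76 - 4.692*I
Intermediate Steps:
v(U) = √(-19 + U) (v(U) = √(U - 19) = √(-19 + U))
y(L) = -25 + 2*L² (y(L) = (L² + L²) - 25 = 2*L² - 25 = -25 + 2*L²)
A(f, g) = -25 + 2*(f + g)²
√(A(v(8), -541) + r(390, 486)) = √((-25 + 2*(√(-19 + 8) - 541)²) - 1*486) = √((-25 + 2*(√(-11) - 541)²) - 486) = √((-25 + 2*(I*√11 - 541)²) - 486) = √((-25 + 2*(-541 + I*√11)²) - 486) = √(-511 + 2*(-541 + I*√11)²)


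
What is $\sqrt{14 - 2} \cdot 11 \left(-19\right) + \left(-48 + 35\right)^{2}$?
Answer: $169 - 418 \sqrt{3} \approx -555.0$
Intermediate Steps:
$\sqrt{14 - 2} \cdot 11 \left(-19\right) + \left(-48 + 35\right)^{2} = \sqrt{12} \cdot 11 \left(-19\right) + \left(-13\right)^{2} = 2 \sqrt{3} \cdot 11 \left(-19\right) + 169 = 22 \sqrt{3} \left(-19\right) + 169 = - 418 \sqrt{3} + 169 = 169 - 418 \sqrt{3}$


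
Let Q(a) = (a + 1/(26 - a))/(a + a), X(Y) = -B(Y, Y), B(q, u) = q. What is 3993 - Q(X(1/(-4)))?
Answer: 822439/206 ≈ 3992.4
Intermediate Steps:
X(Y) = -Y
Q(a) = (a + 1/(26 - a))/(2*a) (Q(a) = (a + 1/(26 - a))/((2*a)) = (a + 1/(26 - a))*(1/(2*a)) = (a + 1/(26 - a))/(2*a))
3993 - Q(X(1/(-4))) = 3993 - (-1 + (-1/(-4))² - (-26)/(-4))/(2*((-1/(-4)))*(-26 - 1/(-4))) = 3993 - (-1 + (-1*(-¼))² - (-26)*(-1)/4)/(2*((-1*(-¼)))*(-26 - 1*(-¼))) = 3993 - (-1 + (¼)² - 26*¼)/(2*¼*(-26 + ¼)) = 3993 - 4*(-1 + 1/16 - 13/2)/(2*(-103/4)) = 3993 - 4*(-4)*(-119)/(2*103*16) = 3993 - 1*119/206 = 3993 - 119/206 = 822439/206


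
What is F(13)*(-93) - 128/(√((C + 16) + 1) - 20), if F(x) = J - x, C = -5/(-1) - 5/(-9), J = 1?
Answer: 3814092/3397 + 384*√203/3397 ≈ 1124.4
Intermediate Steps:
C = 50/9 (C = -5*(-1) - 5*(-⅑) = 5 + 5/9 = 50/9 ≈ 5.5556)
F(x) = 1 - x
F(13)*(-93) - 128/(√((C + 16) + 1) - 20) = (1 - 1*13)*(-93) - 128/(√((50/9 + 16) + 1) - 20) = (1 - 13)*(-93) - 128/(√(194/9 + 1) - 20) = -12*(-93) - 128/(√(203/9) - 20) = 1116 - 128/(√203/3 - 20) = 1116 - 128/(-20 + √203/3)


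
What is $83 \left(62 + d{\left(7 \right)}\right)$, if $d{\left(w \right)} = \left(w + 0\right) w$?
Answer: $9213$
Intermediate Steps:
$d{\left(w \right)} = w^{2}$ ($d{\left(w \right)} = w w = w^{2}$)
$83 \left(62 + d{\left(7 \right)}\right) = 83 \left(62 + 7^{2}\right) = 83 \left(62 + 49\right) = 83 \cdot 111 = 9213$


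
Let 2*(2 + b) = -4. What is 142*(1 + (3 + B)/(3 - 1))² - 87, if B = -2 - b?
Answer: 3305/2 ≈ 1652.5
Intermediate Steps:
b = -4 (b = -2 + (½)*(-4) = -2 - 2 = -4)
B = 2 (B = -2 - 1*(-4) = -2 + 4 = 2)
142*(1 + (3 + B)/(3 - 1))² - 87 = 142*(1 + (3 + 2)/(3 - 1))² - 87 = 142*(1 + 5/2)² - 87 = 142*(7/2)² - 87 = 142*(49/4) - 87 = 3479/2 - 87 = 3305/2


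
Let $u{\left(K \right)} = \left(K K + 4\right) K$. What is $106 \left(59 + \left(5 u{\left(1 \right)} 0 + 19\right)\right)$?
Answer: $8268$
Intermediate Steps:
$u{\left(K \right)} = K \left(4 + K^{2}\right)$ ($u{\left(K \right)} = \left(K^{2} + 4\right) K = \left(4 + K^{2}\right) K = K \left(4 + K^{2}\right)$)
$106 \left(59 + \left(5 u{\left(1 \right)} 0 + 19\right)\right) = 106 \left(59 + \left(5 \cdot 1 \left(4 + 1^{2}\right) 0 + 19\right)\right) = 106 \left(59 + \left(5 \cdot 1 \left(4 + 1\right) 0 + 19\right)\right) = 106 \left(59 + \left(5 \cdot 1 \cdot 5 \cdot 0 + 19\right)\right) = 106 \left(59 + \left(5 \cdot 5 \cdot 0 + 19\right)\right) = 106 \left(59 + \left(25 \cdot 0 + 19\right)\right) = 106 \left(59 + \left(0 + 19\right)\right) = 106 \left(59 + 19\right) = 106 \cdot 78 = 8268$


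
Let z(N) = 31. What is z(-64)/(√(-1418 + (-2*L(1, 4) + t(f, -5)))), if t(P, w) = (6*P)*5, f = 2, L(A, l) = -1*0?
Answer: -31*I*√1358/1358 ≈ -0.84122*I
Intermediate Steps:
L(A, l) = 0
t(P, w) = 30*P
z(-64)/(√(-1418 + (-2*L(1, 4) + t(f, -5)))) = 31/(√(-1418 + (-2*0 + 30*2))) = 31/(√(-1418 + (0 + 60))) = 31/(√(-1418 + 60)) = 31/(√(-1358)) = 31/((I*√1358)) = 31*(-I*√1358/1358) = -31*I*√1358/1358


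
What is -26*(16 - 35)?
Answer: 494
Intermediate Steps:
-26*(16 - 35) = -26*(-19) = 494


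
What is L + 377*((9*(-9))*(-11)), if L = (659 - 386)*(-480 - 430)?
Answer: 87477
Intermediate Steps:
L = -248430 (L = 273*(-910) = -248430)
L + 377*((9*(-9))*(-11)) = -248430 + 377*((9*(-9))*(-11)) = -248430 + 377*(-81*(-11)) = -248430 + 377*891 = -248430 + 335907 = 87477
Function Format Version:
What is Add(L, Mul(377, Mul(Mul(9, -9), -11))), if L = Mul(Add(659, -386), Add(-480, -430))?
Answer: 87477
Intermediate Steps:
L = -248430 (L = Mul(273, -910) = -248430)
Add(L, Mul(377, Mul(Mul(9, -9), -11))) = Add(-248430, Mul(377, Mul(Mul(9, -9), -11))) = Add(-248430, Mul(377, Mul(-81, -11))) = Add(-248430, Mul(377, 891)) = Add(-248430, 335907) = 87477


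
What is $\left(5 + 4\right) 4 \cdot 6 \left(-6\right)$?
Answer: $-1296$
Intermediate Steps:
$\left(5 + 4\right) 4 \cdot 6 \left(-6\right) = 9 \cdot 24 \left(-6\right) = 216 \left(-6\right) = -1296$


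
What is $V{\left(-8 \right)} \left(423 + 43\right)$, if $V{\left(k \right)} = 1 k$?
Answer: $-3728$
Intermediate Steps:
$V{\left(k \right)} = k$
$V{\left(-8 \right)} \left(423 + 43\right) = - 8 \left(423 + 43\right) = \left(-8\right) 466 = -3728$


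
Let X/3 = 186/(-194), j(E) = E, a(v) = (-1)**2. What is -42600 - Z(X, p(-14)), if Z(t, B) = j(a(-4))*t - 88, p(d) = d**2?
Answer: -4123385/97 ≈ -42509.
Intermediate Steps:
a(v) = 1
X = -279/97 (X = 3*(186/(-194)) = 3*(186*(-1/194)) = 3*(-93/97) = -279/97 ≈ -2.8763)
Z(t, B) = -88 + t (Z(t, B) = 1*t - 88 = t - 88 = -88 + t)
-42600 - Z(X, p(-14)) = -42600 - (-88 - 279/97) = -42600 - 1*(-8815/97) = -42600 + 8815/97 = -4123385/97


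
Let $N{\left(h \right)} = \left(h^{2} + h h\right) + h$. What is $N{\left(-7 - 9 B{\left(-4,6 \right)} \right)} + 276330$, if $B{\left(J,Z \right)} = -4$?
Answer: $278041$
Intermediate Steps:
$N{\left(h \right)} = h + 2 h^{2}$ ($N{\left(h \right)} = \left(h^{2} + h^{2}\right) + h = 2 h^{2} + h = h + 2 h^{2}$)
$N{\left(-7 - 9 B{\left(-4,6 \right)} \right)} + 276330 = \left(-7 - -36\right) \left(1 + 2 \left(-7 - -36\right)\right) + 276330 = \left(-7 + 36\right) \left(1 + 2 \left(-7 + 36\right)\right) + 276330 = 29 \left(1 + 2 \cdot 29\right) + 276330 = 29 \left(1 + 58\right) + 276330 = 29 \cdot 59 + 276330 = 1711 + 276330 = 278041$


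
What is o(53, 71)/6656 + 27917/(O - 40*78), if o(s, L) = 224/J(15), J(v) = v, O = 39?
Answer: -744269/82160 ≈ -9.0588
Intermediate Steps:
o(s, L) = 224/15
o(53, 71)/6656 + 27917/(O - 40*78) = (224/15)/6656 + 27917/(39 - 40*78) = (224/15)*(1/6656) + 27917/(39 - 3120) = 7/3120 + 27917/(-3081) = 7/3120 + 27917*(-1/3081) = 7/3120 - 27917/3081 = -744269/82160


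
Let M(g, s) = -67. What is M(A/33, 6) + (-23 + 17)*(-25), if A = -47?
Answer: 83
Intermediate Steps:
M(A/33, 6) + (-23 + 17)*(-25) = -67 + (-23 + 17)*(-25) = -67 - 6*(-25) = -67 + 150 = 83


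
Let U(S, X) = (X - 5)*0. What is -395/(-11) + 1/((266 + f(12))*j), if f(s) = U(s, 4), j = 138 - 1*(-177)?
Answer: 33097061/921690 ≈ 35.909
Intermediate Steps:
j = 315 (j = 138 + 177 = 315)
U(S, X) = 0 (U(S, X) = (-5 + X)*0 = 0)
f(s) = 0
-395/(-11) + 1/((266 + f(12))*j) = -395/(-11) + 1/((266 + 0)*315) = -395*(-1/11) + (1/315)/266 = 395/11 + (1/266)*(1/315) = 395/11 + 1/83790 = 33097061/921690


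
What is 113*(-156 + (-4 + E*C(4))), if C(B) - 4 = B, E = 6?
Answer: -12656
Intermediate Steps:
C(B) = 4 + B
113*(-156 + (-4 + E*C(4))) = 113*(-156 + (-4 + 6*(4 + 4))) = 113*(-156 + (-4 + 6*8)) = 113*(-156 + (-4 + 48)) = 113*(-156 + 44) = 113*(-112) = -12656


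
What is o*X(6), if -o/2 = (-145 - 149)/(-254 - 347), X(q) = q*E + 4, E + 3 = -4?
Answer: 22344/601 ≈ 37.178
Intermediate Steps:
E = -7 (E = -3 - 4 = -7)
X(q) = 4 - 7*q (X(q) = q*(-7) + 4 = -7*q + 4 = 4 - 7*q)
o = -588/601 (o = -2*(-145 - 149)/(-254 - 347) = -(-588)/(-601) = -(-588)*(-1)/601 = -2*294/601 = -588/601 ≈ -0.97837)
o*X(6) = -588*(4 - 7*6)/601 = -588*(4 - 42)/601 = -588/601*(-38) = 22344/601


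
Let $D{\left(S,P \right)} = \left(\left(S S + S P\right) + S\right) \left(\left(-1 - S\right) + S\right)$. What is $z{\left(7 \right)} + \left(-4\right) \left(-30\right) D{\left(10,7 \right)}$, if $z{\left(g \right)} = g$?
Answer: $-21593$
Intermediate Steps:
$D{\left(S,P \right)} = - S - S^{2} - P S$ ($D{\left(S,P \right)} = \left(\left(S^{2} + P S\right) + S\right) \left(-1\right) = \left(S + S^{2} + P S\right) \left(-1\right) = - S - S^{2} - P S$)
$z{\left(7 \right)} + \left(-4\right) \left(-30\right) D{\left(10,7 \right)} = 7 + \left(-4\right) \left(-30\right) \left(\left(-1\right) 10 \left(1 + 7 + 10\right)\right) = 7 + 120 \left(\left(-1\right) 10 \cdot 18\right) = 7 + 120 \left(-180\right) = 7 - 21600 = -21593$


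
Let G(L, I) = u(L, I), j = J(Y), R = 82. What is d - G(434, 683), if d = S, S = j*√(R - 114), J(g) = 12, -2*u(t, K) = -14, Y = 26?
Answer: -7 + 48*I*√2 ≈ -7.0 + 67.882*I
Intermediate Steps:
u(t, K) = 7 (u(t, K) = -½*(-14) = 7)
j = 12
G(L, I) = 7
S = 48*I*√2 (S = 12*√(82 - 114) = 12*√(-32) = 12*(4*I*√2) = 48*I*√2 ≈ 67.882*I)
d = 48*I*√2 ≈ 67.882*I
d - G(434, 683) = 48*I*√2 - 1*7 = 48*I*√2 - 7 = -7 + 48*I*√2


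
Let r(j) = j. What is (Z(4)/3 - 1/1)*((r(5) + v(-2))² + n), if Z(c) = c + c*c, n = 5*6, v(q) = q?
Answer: 221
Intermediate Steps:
n = 30
Z(c) = c + c²
(Z(4)/3 - 1/1)*((r(5) + v(-2))² + n) = ((4*(1 + 4))/3 - 1/1)*((5 - 2)² + 30) = ((4*5)*(⅓) - 1*1)*(3² + 30) = (20*(⅓) - 1)*(9 + 30) = (20/3 - 1)*39 = (17/3)*39 = 221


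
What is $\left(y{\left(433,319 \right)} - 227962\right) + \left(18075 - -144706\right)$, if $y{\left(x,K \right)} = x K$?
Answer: $72946$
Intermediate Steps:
$y{\left(x,K \right)} = K x$
$\left(y{\left(433,319 \right)} - 227962\right) + \left(18075 - -144706\right) = \left(319 \cdot 433 - 227962\right) + \left(18075 - -144706\right) = \left(138127 - 227962\right) + \left(18075 + 144706\right) = -89835 + 162781 = 72946$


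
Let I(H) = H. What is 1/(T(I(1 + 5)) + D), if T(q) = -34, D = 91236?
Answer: 1/91202 ≈ 1.0965e-5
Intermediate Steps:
1/(T(I(1 + 5)) + D) = 1/(-34 + 91236) = 1/91202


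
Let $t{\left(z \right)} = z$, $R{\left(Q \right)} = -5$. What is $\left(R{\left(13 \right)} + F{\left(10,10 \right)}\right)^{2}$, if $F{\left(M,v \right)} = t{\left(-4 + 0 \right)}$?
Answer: $81$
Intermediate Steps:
$F{\left(M,v \right)} = -4$ ($F{\left(M,v \right)} = -4 + 0 = -4$)
$\left(R{\left(13 \right)} + F{\left(10,10 \right)}\right)^{2} = \left(-5 - 4\right)^{2} = \left(-9\right)^{2} = 81$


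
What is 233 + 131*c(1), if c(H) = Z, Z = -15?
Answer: -1732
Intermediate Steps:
c(H) = -15
233 + 131*c(1) = 233 + 131*(-15) = 233 - 1965 = -1732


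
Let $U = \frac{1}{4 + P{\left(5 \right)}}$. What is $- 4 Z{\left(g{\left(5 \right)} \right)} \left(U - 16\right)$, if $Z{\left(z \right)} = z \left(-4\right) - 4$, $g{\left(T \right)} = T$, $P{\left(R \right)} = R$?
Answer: $- \frac{4576}{3} \approx -1525.3$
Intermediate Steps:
$U = \frac{1}{9}$ ($U = \frac{1}{4 + 5} = \frac{1}{9} \approx 0.11111$)
$Z{\left(z \right)} = -4 - 4 z$ ($Z{\left(z \right)} = - 4 z - 4 = -4 - 4 z$)
$- 4 Z{\left(g{\left(5 \right)} \right)} \left(U - 16\right) = - 4 \left(-4 - 20\right) \left(\frac{1}{9} - 16\right) = \left(-4\right) \left(-24\right) \left(- \frac{143}{9}\right) = 96 \left(- \frac{143}{9}\right) = - \frac{4576}{3}$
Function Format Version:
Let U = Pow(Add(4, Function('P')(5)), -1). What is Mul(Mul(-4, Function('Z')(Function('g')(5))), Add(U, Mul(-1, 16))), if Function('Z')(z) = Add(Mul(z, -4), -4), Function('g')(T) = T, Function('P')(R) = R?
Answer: Rational(-4576, 3) ≈ -1525.3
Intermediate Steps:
U = Rational(1, 9) (U = Pow(Add(4, 5), -1) = Pow(9, -1) = Rational(1, 9) ≈ 0.11111)
Function('Z')(z) = Add(-4, Mul(-4, z)) (Function('Z')(z) = Add(Mul(-4, z), -4) = Add(-4, Mul(-4, z)))
Mul(Mul(-4, Function('Z')(Function('g')(5))), Add(U, Mul(-1, 16))) = Mul(Mul(-4, Add(-4, Mul(-4, 5))), Add(Rational(1, 9), Mul(-1, 16))) = Mul(Mul(-4, Add(-4, -20)), Add(Rational(1, 9), -16)) = Mul(Mul(-4, -24), Rational(-143, 9)) = Mul(96, Rational(-143, 9)) = Rational(-4576, 3)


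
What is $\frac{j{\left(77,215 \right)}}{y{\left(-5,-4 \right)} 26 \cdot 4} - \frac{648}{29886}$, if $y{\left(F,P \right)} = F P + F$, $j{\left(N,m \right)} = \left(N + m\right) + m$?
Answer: $\frac{60433}{199240} \approx 0.30332$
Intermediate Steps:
$j{\left(N,m \right)} = N + 2 m$
$y{\left(F,P \right)} = F + F P$
$\frac{j{\left(77,215 \right)}}{y{\left(-5,-4 \right)} 26 \cdot 4} - \frac{648}{29886} = \frac{77 + 2 \cdot 215}{- 5 \left(1 - 4\right) 26 \cdot 4} - \frac{648}{29886} = \frac{77 + 430}{\left(-5\right) \left(-3\right) 26 \cdot 4} - \frac{108}{4981} = \frac{507}{15 \cdot 26 \cdot 4} - \frac{108}{4981} = \frac{507}{390 \cdot 4} - \frac{108}{4981} = \frac{507}{1560} - \frac{108}{4981} = 507 \cdot \frac{1}{1560} - \frac{108}{4981} = \frac{13}{40} - \frac{108}{4981} = \frac{60433}{199240}$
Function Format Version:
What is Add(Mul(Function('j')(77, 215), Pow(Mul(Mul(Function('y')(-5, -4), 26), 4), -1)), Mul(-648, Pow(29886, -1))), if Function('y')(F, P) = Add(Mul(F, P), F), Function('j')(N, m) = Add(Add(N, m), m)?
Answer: Rational(60433, 199240) ≈ 0.30332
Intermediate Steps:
Function('j')(N, m) = Add(N, Mul(2, m))
Function('y')(F, P) = Add(F, Mul(F, P))
Add(Mul(Function('j')(77, 215), Pow(Mul(Mul(Function('y')(-5, -4), 26), 4), -1)), Mul(-648, Pow(29886, -1))) = Add(Mul(Add(77, Mul(2, 215)), Pow(Mul(Mul(Mul(-5, Add(1, -4)), 26), 4), -1)), Mul(-648, Pow(29886, -1))) = Add(Mul(Add(77, 430), Pow(Mul(Mul(Mul(-5, -3), 26), 4), -1)), Mul(-648, Rational(1, 29886))) = Add(Mul(507, Pow(Mul(Mul(15, 26), 4), -1)), Rational(-108, 4981)) = Add(Mul(507, Pow(Mul(390, 4), -1)), Rational(-108, 4981)) = Add(Mul(507, Pow(1560, -1)), Rational(-108, 4981)) = Add(Mul(507, Rational(1, 1560)), Rational(-108, 4981)) = Add(Rational(13, 40), Rational(-108, 4981)) = Rational(60433, 199240)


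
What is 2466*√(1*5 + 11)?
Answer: 9864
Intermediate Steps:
2466*√(1*5 + 11) = 2466*√(5 + 11) = 2466*√16 = 2466*4 = 9864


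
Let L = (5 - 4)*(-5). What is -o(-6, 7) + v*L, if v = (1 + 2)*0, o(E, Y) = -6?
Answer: 6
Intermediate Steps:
v = 0 (v = 3*0 = 0)
L = -5 (L = 1*(-5) = -5)
-o(-6, 7) + v*L = -1*(-6) + 0*(-5) = 6 + 0 = 6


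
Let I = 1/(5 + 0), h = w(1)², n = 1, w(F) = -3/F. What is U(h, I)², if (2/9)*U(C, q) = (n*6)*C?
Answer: 59049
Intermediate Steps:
h = 9 (h = (-3/1)² = (-3*1)² = (-3)² = 9)
I = ⅕ (I = 1/5 = ⅕ ≈ 0.20000)
U(C, q) = 27*C (U(C, q) = 9*((1*6)*C)/2 = 9*(6*C)/2 = 27*C)
U(h, I)² = (27*9)² = 243² = 59049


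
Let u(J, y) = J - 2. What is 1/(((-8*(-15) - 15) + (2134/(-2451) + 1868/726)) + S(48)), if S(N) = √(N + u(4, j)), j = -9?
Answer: 1042770623961/110777427960079 - 48863532245*√2/110777427960079 ≈ 0.0087894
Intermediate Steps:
u(J, y) = -2 + J
S(N) = √(2 + N) (S(N) = √(N + (-2 + 4)) = √(N + 2) = √(2 + N))
1/(((-8*(-15) - 15) + (2134/(-2451) + 1868/726)) + S(48)) = 1/(((-8*(-15) - 15) + (2134/(-2451) + 1868/726)) + √(2 + 48)) = 1/(((120 - 15) + (2134*(-1/2451) + 1868*(1/726))) + √50) = 1/((105 + (-2134/2451 + 934/363)) + 5*√2) = 1/((105 + 168288/98857) + 5*√2) = 1/(10548273/98857 + 5*√2)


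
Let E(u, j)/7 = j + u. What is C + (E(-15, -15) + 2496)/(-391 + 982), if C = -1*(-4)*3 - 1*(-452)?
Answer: 92170/197 ≈ 467.87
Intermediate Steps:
E(u, j) = 7*j + 7*u (E(u, j) = 7*(j + u) = 7*j + 7*u)
C = 464 (C = 4*3 + 452 = 12 + 452 = 464)
C + (E(-15, -15) + 2496)/(-391 + 982) = 464 + ((7*(-15) + 7*(-15)) + 2496)/(-391 + 982) = 464 + ((-105 - 105) + 2496)/591 = 464 + (-210 + 2496)*(1/591) = 464 + 2286*(1/591) = 464 + 762/197 = 92170/197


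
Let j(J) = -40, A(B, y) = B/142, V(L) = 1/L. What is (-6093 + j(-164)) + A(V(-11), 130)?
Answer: -9579747/1562 ≈ -6133.0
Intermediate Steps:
A(B, y) = B/142 (A(B, y) = B*(1/142) = B/142)
(-6093 + j(-164)) + A(V(-11), 130) = (-6093 - 40) + (1/142)/(-11) = -6133 + (1/142)*(-1/11) = -6133 - 1/1562 = -9579747/1562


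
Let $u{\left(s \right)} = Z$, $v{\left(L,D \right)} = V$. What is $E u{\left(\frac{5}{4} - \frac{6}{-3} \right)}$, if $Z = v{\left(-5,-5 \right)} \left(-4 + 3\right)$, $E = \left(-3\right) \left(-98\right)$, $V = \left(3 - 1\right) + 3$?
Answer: $-1470$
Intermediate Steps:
$V = 5$ ($V = 2 + 3 = 5$)
$v{\left(L,D \right)} = 5$
$E = 294$
$Z = -5$ ($Z = 5 \left(-4 + 3\right) = 5 \left(-1\right) = -5$)
$u{\left(s \right)} = -5$
$E u{\left(\frac{5}{4} - \frac{6}{-3} \right)} = 294 \left(-5\right) = -1470$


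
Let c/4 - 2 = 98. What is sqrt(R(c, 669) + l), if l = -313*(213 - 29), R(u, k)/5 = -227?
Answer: I*sqrt(58727) ≈ 242.34*I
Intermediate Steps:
c = 400 (c = 8 + 4*98 = 8 + 392 = 400)
R(u, k) = -1135 (R(u, k) = 5*(-227) = -1135)
l = -57592 (l = -313*184 = -57592)
sqrt(R(c, 669) + l) = sqrt(-1135 - 57592) = sqrt(-58727) = I*sqrt(58727)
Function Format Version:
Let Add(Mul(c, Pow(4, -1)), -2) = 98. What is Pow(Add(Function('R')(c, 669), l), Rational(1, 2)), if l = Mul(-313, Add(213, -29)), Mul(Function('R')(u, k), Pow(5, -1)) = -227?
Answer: Mul(I, Pow(58727, Rational(1, 2))) ≈ Mul(242.34, I)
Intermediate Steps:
c = 400 (c = Add(8, Mul(4, 98)) = Add(8, 392) = 400)
Function('R')(u, k) = -1135 (Function('R')(u, k) = Mul(5, -227) = -1135)
l = -57592 (l = Mul(-313, 184) = -57592)
Pow(Add(Function('R')(c, 669), l), Rational(1, 2)) = Pow(Add(-1135, -57592), Rational(1, 2)) = Pow(-58727, Rational(1, 2)) = Mul(I, Pow(58727, Rational(1, 2)))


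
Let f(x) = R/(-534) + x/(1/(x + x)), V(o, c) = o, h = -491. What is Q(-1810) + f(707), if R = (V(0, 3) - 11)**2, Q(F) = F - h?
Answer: 533134265/534 ≈ 9.9838e+5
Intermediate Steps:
Q(F) = 491 + F (Q(F) = F - 1*(-491) = F + 491 = 491 + F)
R = 121 (R = (0 - 11)**2 = (-11)**2 = 121)
f(x) = -121/534 + 2*x**2 (f(x) = 121/(-534) + x/(1/(x + x)) = 121*(-1/534) + x/(1/(2*x)) = -121/534 + x/((1/(2*x))) = -121/534 + x*(2*x) = -121/534 + 2*x**2)
Q(-1810) + f(707) = (491 - 1810) + (-121/534 + 2*707**2) = -1319 + (-121/534 + 2*499849) = -1319 + (-121/534 + 999698) = -1319 + 533838611/534 = 533134265/534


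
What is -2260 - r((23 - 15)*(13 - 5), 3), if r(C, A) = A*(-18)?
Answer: -2206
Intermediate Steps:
r(C, A) = -18*A
-2260 - r((23 - 15)*(13 - 5), 3) = -2260 - (-18)*3 = -2260 - 1*(-54) = -2260 + 54 = -2206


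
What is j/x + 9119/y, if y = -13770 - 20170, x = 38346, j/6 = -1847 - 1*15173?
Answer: -635938329/216910540 ≈ -2.9318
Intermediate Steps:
j = -102120 (j = 6*(-1847 - 1*15173) = 6*(-1847 - 15173) = 6*(-17020) = -102120)
y = -33940
j/x + 9119/y = -102120/38346 + 9119/(-33940) = -102120*1/38346 + 9119*(-1/33940) = -17020/6391 - 9119/33940 = -635938329/216910540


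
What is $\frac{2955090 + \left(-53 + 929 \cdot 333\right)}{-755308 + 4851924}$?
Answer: $\frac{1632197}{2048308} \approx 0.79685$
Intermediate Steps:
$\frac{2955090 + \left(-53 + 929 \cdot 333\right)}{-755308 + 4851924} = \frac{2955090 + \left(-53 + 309357\right)}{4096616} = \left(2955090 + 309304\right) \frac{1}{4096616} = 3264394 \cdot \frac{1}{4096616} = \frac{1632197}{2048308}$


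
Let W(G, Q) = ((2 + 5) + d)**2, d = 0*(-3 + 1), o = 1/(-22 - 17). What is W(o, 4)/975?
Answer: 49/975 ≈ 0.050256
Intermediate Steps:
o = -1/39 (o = 1/(-39) = -1/39 ≈ -0.025641)
d = 0 (d = 0*(-2) = 0)
W(G, Q) = 49 (W(G, Q) = ((2 + 5) + 0)**2 = (7 + 0)**2 = 7**2 = 49)
W(o, 4)/975 = 49/975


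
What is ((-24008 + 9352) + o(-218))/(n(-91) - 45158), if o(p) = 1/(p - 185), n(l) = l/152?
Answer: 897768088/2766235121 ≈ 0.32454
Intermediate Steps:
n(l) = l/152 (n(l) = l*(1/152) = l/152)
o(p) = 1/(-185 + p)
((-24008 + 9352) + o(-218))/(n(-91) - 45158) = ((-24008 + 9352) + 1/(-185 - 218))/((1/152)*(-91) - 45158) = (-14656 + 1/(-403))/(-91/152 - 45158) = (-14656 - 1/403)/(-6864107/152) = -5906369/403*(-152/6864107) = 897768088/2766235121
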